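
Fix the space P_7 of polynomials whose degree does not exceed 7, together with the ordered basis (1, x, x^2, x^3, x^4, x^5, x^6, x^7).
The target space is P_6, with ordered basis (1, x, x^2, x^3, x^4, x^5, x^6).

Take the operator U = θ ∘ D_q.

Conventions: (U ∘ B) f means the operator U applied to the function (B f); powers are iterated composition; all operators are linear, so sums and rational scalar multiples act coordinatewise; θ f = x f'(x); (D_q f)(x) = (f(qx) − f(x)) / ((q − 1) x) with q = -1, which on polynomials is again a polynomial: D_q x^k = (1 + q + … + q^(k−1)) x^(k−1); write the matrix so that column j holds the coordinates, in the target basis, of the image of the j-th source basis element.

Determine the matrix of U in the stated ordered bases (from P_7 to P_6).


image of 1: 0
image of x: 0
image of x^2: 0
image of x^3: 2x^2
image of x^4: 0
image of x^5: 4x^4
image of x^6: 0
image of x^7: 6x^6
each image's coordinates form column j of the matrix

the matrix is [[0, 0, 0, 0, 0, 0, 0, 0]; [0, 0, 0, 0, 0, 0, 0, 0]; [0, 0, 0, 2, 0, 0, 0, 0]; [0, 0, 0, 0, 0, 0, 0, 0]; [0, 0, 0, 0, 0, 4, 0, 0]; [0, 0, 0, 0, 0, 0, 0, 0]; [0, 0, 0, 0, 0, 0, 0, 6]] (rows listed top to bottom)


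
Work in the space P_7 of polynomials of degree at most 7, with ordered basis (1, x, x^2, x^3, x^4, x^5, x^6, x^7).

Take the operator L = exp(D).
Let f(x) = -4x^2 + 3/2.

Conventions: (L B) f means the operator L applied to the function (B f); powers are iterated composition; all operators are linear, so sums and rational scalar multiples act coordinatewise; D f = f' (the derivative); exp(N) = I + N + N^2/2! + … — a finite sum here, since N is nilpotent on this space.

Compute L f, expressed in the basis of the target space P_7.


order-1 term: -8x
order-2 term: -4
the series for exp(D) f terminates at order 2
exp(D) f = -4x^2 - 8x - 5/2

the image equals g(x) = -4x^2 - 8x - 5/2


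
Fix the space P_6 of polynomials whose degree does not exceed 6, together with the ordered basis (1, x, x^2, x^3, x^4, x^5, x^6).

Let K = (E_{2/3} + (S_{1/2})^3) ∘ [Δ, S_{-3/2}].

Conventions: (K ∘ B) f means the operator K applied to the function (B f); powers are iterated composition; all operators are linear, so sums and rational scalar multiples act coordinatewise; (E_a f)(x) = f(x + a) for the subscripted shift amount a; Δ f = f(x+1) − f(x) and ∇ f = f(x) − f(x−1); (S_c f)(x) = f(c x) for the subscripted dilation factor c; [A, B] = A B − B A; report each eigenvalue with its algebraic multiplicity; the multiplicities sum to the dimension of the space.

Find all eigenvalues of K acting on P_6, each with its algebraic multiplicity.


image of 1: 0
image of x: -5
image of x^2: (135/16)x + 15/2
image of x^3: -(8775/512)x^2 - (1845/64)x - 20
image of x^4: (69255/2048)x^3 + (43335/512)x^2 + (3105/32)x + 345/8
image of x^5: -(8296425/131072)x^4 - (1728675/8192)x^3 - (361575/1024)x^2 - (75975/256)x - 425/4
image of x^6: (119443005/1048576)x^5 + (124422075/262144)x^4 + (8644725/8192)x^3 + (5408775/4096)x^2 + (227475/256)x + 8145/32
the matrix is upper triangular; its diagonal is (0, 0, 0, 0, 0, 0, 0)
for a triangular matrix the eigenvalues are the diagonal entries, with algebraic multiplicity their repetition count

λ = 0 (multiplicity 7)


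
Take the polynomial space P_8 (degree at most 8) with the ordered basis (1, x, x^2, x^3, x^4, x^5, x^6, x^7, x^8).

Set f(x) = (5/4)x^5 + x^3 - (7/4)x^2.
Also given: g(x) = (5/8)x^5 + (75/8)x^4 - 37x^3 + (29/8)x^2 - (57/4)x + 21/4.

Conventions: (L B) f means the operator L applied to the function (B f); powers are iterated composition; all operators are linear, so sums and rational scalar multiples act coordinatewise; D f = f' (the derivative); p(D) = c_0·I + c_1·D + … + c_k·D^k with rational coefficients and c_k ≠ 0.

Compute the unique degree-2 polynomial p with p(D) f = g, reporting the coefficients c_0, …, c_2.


c_0 = 1/2, c_1 = 3/2, c_2 = -3/2

D^0 f = (5/4)x^5 + x^3 - (7/4)x^2
D^1 f = (25/4)x^4 + 3x^2 - (7/2)x
D^2 f = 25x^3 + 6x - 7/2
matching coefficients of g against c_0 f + c_1 Df + … from the top degree down determines the c_i
solution: c_0 = 1/2, c_1 = 3/2, c_2 = -3/2


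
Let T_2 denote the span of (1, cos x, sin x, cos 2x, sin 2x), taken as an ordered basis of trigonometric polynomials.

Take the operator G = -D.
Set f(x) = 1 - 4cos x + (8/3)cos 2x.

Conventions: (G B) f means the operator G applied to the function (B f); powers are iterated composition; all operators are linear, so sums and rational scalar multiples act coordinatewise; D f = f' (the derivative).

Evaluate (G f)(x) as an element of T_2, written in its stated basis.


D f = 4sin x - (16/3)sin 2x
(-D) f = -4sin x + (16/3)sin 2x

g(x) = -4sin x + (16/3)sin 2x


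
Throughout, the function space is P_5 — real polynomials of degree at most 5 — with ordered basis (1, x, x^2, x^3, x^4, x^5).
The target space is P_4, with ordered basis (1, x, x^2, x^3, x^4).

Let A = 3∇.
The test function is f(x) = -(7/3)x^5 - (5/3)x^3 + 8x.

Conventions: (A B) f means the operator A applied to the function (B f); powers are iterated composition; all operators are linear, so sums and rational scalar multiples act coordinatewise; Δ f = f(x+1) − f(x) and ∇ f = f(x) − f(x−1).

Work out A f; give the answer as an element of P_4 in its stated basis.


the result is g(x) = -35x^4 + 70x^3 - 85x^2 + 50x + 12

∇ f = -(35/3)x^4 + (70/3)x^3 - (85/3)x^2 + (50/3)x + 4
(3∇) f = -35x^4 + 70x^3 - 85x^2 + 50x + 12


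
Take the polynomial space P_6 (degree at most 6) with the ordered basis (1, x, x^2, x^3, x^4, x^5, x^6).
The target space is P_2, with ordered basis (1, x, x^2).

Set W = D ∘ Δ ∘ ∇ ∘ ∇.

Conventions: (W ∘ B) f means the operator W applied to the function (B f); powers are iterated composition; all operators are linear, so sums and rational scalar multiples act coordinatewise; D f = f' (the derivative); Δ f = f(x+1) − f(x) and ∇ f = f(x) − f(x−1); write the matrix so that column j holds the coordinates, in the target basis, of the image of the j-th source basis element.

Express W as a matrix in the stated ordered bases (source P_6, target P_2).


image of 1: 0
image of x: 0
image of x^2: 0
image of x^3: 0
image of x^4: 24
image of x^5: 120x - 60
image of x^6: 360x^2 - 360x + 180
each image's coordinates form column j of the matrix

the matrix is [[0, 0, 0, 0, 24, -60, 180]; [0, 0, 0, 0, 0, 120, -360]; [0, 0, 0, 0, 0, 0, 360]] (rows listed top to bottom)


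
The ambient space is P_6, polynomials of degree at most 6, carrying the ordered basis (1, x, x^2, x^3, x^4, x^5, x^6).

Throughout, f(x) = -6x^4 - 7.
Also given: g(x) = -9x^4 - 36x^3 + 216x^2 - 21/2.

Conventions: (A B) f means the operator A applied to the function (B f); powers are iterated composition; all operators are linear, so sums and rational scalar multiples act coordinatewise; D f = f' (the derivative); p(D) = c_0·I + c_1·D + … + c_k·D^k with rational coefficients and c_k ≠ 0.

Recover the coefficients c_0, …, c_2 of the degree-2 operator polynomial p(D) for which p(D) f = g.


D^0 f = -6x^4 - 7
D^1 f = -24x^3
D^2 f = -72x^2
matching coefficients of g against c_0 f + c_1 Df + … from the top degree down determines the c_i
solution: c_0 = 3/2, c_1 = 3/2, c_2 = -3

c_0 = 3/2, c_1 = 3/2, c_2 = -3


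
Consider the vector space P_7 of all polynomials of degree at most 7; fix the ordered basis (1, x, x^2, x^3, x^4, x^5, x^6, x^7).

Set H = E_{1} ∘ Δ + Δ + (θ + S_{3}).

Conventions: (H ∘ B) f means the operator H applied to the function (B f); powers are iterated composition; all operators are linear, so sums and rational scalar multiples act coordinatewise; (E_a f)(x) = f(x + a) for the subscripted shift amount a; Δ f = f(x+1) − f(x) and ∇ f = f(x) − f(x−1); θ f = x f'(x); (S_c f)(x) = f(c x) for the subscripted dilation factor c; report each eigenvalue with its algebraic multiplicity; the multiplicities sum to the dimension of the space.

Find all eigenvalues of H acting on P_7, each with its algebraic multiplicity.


λ = 1 (multiplicity 1), λ = 4 (multiplicity 1), λ = 11 (multiplicity 1), λ = 30 (multiplicity 1), λ = 85 (multiplicity 1), λ = 248 (multiplicity 1), λ = 735 (multiplicity 1), λ = 2194 (multiplicity 1)

image of 1: 1
image of x: 4x + 2
image of x^2: 11x^2 + 4x + 4
image of x^3: 30x^3 + 6x^2 + 12x + 8
image of x^4: 85x^4 + 8x^3 + 24x^2 + 32x + 16
image of x^5: 248x^5 + 10x^4 + 40x^3 + 80x^2 + 80x + 32
image of x^6: 735x^6 + 12x^5 + 60x^4 + 160x^3 + 240x^2 + 192x + 64
image of x^7: 2194x^7 + 14x^6 + 84x^5 + 280x^4 + 560x^3 + 672x^2 + 448x + 128
the matrix is upper triangular; its diagonal is (1, 4, 11, 30, 85, 248, 735, 2194)
for a triangular matrix the eigenvalues are the diagonal entries, with algebraic multiplicity their repetition count


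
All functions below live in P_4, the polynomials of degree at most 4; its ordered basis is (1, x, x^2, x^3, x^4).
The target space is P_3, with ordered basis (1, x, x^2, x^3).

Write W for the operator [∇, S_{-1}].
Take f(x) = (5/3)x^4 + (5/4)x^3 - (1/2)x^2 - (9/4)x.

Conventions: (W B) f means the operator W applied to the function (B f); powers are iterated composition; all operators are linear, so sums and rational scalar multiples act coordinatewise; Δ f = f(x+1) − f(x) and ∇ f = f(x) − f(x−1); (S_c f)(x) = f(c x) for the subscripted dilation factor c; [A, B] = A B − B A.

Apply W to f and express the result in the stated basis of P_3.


g(x) = (40/3)x^3 - (15/2)x^2 + (34/3)x + 2

S_{-1} f = (5/3)x^4 - (5/4)x^3 - (1/2)x^2 + (9/4)x
∇ S_{-1} f = (20/3)x^3 - (55/4)x^2 + (113/12)x - 1/6
∇ f = (20/3)x^3 - (25/4)x^2 + (23/12)x - 13/6
S_{-1} ∇ f = -(20/3)x^3 - (25/4)x^2 - (23/12)x - 13/6
[∇, S_{-1}] f = (40/3)x^3 - (15/2)x^2 + (34/3)x + 2


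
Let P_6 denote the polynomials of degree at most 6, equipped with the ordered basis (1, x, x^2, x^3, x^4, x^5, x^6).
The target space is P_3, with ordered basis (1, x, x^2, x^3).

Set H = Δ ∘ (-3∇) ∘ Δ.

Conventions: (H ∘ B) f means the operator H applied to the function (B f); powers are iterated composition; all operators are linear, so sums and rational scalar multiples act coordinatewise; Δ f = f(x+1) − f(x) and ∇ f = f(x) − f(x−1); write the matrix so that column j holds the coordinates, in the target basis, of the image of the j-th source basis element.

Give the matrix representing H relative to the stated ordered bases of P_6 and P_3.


the matrix is [[0, 0, 0, -18, -36, -90, -180]; [0, 0, 0, 0, -72, -180, -540]; [0, 0, 0, 0, 0, -180, -540]; [0, 0, 0, 0, 0, 0, -360]] (rows listed top to bottom)

image of 1: 0
image of x: 0
image of x^2: 0
image of x^3: -18
image of x^4: -72x - 36
image of x^5: -180x^2 - 180x - 90
image of x^6: -360x^3 - 540x^2 - 540x - 180
each image's coordinates form column j of the matrix


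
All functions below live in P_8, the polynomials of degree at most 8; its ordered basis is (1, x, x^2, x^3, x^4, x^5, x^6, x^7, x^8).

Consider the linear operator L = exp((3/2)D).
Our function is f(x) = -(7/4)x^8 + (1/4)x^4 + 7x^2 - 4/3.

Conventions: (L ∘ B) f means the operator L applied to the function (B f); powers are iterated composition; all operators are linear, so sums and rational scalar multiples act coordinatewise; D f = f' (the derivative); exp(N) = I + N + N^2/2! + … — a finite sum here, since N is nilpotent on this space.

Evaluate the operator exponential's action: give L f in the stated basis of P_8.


order-1 term: -21x^7 + (3/2)x^3 + 21x
order-2 term: -(441/4)x^6 + (27/8)x^2 + 63/4
order-3 term: -(1323/4)x^5 + (27/8)x
order-4 term: -(19845/32)x^4 + 81/64
order-5 term: -(11907/16)x^3
order-6 term: -(35721/64)x^2
order-7 term: -(15309/64)x
order-8 term: -45927/1024
the series for exp((3/2)D) f terminates at order 8
exp((3/2)D) f = -(7/4)x^8 - 21x^7 - (441/4)x^6 - (1323/4)x^5 - (19837/32)x^4 - (11883/16)x^3 - (35057/64)x^2 - (13749/64)x - 89605/3072

the result is g(x) = -(7/4)x^8 - 21x^7 - (441/4)x^6 - (1323/4)x^5 - (19837/32)x^4 - (11883/16)x^3 - (35057/64)x^2 - (13749/64)x - 89605/3072


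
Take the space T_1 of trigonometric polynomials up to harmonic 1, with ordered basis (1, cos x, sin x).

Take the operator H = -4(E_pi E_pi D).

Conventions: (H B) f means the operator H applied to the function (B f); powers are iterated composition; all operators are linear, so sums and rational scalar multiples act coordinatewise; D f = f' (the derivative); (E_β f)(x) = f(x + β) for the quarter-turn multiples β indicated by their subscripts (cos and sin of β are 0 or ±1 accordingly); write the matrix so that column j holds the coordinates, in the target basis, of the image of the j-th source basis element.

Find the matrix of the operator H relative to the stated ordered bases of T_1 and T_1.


the matrix is [[0, 0, 0]; [0, 0, -4]; [0, 4, 0]] (rows listed top to bottom)

image of 1: 0
image of cos x: 4sin x
image of sin x: -4cos x
each image's coordinates form column j of the matrix


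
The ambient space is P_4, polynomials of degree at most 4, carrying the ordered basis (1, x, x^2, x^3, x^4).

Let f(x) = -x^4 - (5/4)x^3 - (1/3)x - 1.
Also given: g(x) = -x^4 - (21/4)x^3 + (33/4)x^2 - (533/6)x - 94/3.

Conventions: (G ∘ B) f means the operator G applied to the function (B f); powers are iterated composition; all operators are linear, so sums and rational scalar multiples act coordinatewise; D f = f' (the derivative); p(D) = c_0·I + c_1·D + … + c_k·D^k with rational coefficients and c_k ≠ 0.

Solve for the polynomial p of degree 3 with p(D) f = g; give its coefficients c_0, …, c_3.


D^0 f = -x^4 - (5/4)x^3 - (1/3)x - 1
D^1 f = -4x^3 - (15/4)x^2 - 1/3
D^2 f = -12x^2 - (15/2)x
D^3 f = -24x - 15/2
matching coefficients of g against c_0 f + c_1 Df + … from the top degree down determines the c_i
solution: c_0 = 1, c_1 = 1, c_2 = -1, c_3 = 4

c_0 = 1, c_1 = 1, c_2 = -1, c_3 = 4


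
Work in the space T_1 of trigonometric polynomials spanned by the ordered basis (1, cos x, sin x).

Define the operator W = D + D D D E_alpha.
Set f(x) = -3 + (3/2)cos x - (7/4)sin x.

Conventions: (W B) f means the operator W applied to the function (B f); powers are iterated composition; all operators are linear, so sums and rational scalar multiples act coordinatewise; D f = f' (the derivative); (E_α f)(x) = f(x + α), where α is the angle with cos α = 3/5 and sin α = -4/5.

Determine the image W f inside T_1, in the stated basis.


D f = -(7/4)cos x - (3/2)sin x
E_alpha f = -3 + (23/10)cos x + (3/20)sin x
D E_alpha f = (3/20)cos x - (23/10)sin x
D (D E_alpha) f = -(23/10)cos x - (3/20)sin x
D D (D E_alpha) f = -(3/20)cos x + (23/10)sin x
(D + D D D E_alpha) f = -(19/10)cos x + (4/5)sin x

g(x) = -(19/10)cos x + (4/5)sin x


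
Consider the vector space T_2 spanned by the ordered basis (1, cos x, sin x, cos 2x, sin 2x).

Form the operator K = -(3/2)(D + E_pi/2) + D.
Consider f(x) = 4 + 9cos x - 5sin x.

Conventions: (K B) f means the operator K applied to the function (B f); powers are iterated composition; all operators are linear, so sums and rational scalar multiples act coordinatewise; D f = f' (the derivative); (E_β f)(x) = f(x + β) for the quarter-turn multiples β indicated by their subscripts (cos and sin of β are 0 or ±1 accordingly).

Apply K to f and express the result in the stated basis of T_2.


the image equals g(x) = -6 + 10cos x + 18sin x

D f = -5cos x - 9sin x
E_pi/2 f = 4 - 5cos x - 9sin x
(D + E_pi/2) f = 4 - 10cos x - 18sin x
(-(3/2)(D + E_pi/2)) f = -6 + 15cos x + 27sin x
D f = -5cos x - 9sin x
(-(3/2)(D + E_pi/2) + D) f = -6 + 10cos x + 18sin x


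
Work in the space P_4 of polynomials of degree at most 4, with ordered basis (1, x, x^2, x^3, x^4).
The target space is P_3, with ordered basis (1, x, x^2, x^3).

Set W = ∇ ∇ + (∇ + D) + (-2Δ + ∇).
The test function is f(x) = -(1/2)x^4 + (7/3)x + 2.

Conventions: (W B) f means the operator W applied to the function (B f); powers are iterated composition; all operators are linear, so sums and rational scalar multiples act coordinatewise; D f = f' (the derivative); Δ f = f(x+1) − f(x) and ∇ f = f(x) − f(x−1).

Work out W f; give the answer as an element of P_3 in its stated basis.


g(x) = -2x^3 + 6x^2 + 12x - 8/3

∇ f = -2x^3 + 3x^2 - 2x + 17/6
∇ ∇ f = -6x^2 + 12x - 7
∇ f = -2x^3 + 3x^2 - 2x + 17/6
D f = -2x^3 + 7/3
(∇ + D) f = -4x^3 + 3x^2 - 2x + 31/6
Δ f = -2x^3 - 3x^2 - 2x + 11/6
(-2Δ) f = 4x^3 + 6x^2 + 4x - 11/3
∇ f = -2x^3 + 3x^2 - 2x + 17/6
(-2Δ + ∇) f = 2x^3 + 9x^2 + 2x - 5/6
(∇ ∇ + (∇ + D) + (-2Δ + ∇)) f = -2x^3 + 6x^2 + 12x - 8/3


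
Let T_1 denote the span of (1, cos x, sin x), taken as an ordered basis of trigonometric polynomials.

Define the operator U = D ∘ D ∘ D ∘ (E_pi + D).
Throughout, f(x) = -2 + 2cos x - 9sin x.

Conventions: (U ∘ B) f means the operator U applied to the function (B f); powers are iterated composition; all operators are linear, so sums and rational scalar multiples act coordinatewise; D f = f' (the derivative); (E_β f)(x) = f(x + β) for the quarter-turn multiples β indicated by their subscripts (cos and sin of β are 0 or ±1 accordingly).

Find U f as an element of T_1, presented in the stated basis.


the result is g(x) = -7cos x - 11sin x

E_pi f = -2 - 2cos x + 9sin x
D f = -9cos x - 2sin x
(E_pi + D) f = -2 - 11cos x + 7sin x
D (E_pi + D) f = 7cos x + 11sin x
D D (E_pi + D) f = 11cos x - 7sin x
D D D (E_pi + D) f = -7cos x - 11sin x


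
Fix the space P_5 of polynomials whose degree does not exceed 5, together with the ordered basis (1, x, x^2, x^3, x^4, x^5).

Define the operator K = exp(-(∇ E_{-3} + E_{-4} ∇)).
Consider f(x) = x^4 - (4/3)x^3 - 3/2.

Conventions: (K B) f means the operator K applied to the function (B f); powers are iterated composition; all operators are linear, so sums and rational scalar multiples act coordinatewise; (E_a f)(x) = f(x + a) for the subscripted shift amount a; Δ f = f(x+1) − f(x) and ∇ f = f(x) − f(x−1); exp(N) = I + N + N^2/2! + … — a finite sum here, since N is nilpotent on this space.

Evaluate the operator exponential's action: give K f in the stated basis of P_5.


order-1 term: -8x^3 + 104x^2 - 456x + 2024/3
order-2 term: 24x^2 - 400x + 1680
order-3 term: -32x + 1184/3
order-4 term: 16
the series for exp(-(∇ E_{-3} + E_{-4} ∇)) f terminates at order 4
exp(-(∇ E_{-3} + E_{-4} ∇)) f = x^4 - (28/3)x^3 + 128x^2 - 888x + 16583/6

the image equals g(x) = x^4 - (28/3)x^3 + 128x^2 - 888x + 16583/6


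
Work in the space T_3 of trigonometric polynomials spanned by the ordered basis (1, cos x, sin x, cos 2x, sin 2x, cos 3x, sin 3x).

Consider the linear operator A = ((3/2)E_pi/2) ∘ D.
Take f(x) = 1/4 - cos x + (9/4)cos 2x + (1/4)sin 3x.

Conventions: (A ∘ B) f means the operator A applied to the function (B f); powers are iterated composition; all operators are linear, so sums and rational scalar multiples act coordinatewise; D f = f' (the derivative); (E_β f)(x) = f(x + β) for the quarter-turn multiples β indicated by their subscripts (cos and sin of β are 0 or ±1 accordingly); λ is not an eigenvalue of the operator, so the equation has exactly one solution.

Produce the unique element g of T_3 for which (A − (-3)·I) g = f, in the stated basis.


write g with unknown coordinates in the stated basis and equate coefficients in (A − (-3)·I) g = f
solving from the highest basis element down gives g = 1/12 - (2/3)cos x + (3/8)cos 2x - (3/8)sin 2x + (1/30)sin 3x
check: A g = cos x + (9/8)cos 2x + (9/8)sin 2x + (3/20)sin 3x
so A g − (-3)·g = 1/4 - cos x + (9/4)cos 2x + (1/4)sin 3x = f ✓

the result is g(x) = 1/12 - (2/3)cos x + (3/8)cos 2x - (3/8)sin 2x + (1/30)sin 3x


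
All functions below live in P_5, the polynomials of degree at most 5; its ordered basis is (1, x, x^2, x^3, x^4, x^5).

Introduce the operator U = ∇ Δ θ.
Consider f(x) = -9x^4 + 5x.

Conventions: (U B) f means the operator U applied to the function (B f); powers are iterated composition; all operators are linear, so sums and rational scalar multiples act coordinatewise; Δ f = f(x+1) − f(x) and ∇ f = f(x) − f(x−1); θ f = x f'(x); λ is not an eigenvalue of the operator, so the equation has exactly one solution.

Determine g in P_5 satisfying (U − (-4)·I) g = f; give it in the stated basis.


the result is g(x) = -(9/4)x^4 + 27x^2 + (5/4)x - 45/2

write g with unknown coordinates in the stated basis and equate coefficients in (U − (-4)·I) g = f
solving from the highest basis element down gives g = -(9/4)x^4 + 27x^2 + (5/4)x - 45/2
check: U g = -108x^2 + 90
so U g − (-4)·g = -9x^4 + 5x = f ✓


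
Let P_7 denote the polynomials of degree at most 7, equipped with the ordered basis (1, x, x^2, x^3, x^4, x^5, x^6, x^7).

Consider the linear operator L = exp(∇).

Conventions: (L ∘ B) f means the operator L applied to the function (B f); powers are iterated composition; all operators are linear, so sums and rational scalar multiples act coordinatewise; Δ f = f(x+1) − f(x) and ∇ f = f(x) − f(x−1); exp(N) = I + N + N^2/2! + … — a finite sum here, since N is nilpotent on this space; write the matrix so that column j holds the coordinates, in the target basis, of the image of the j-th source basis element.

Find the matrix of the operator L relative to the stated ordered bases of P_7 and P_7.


image of 1: 1
image of x: x + 1
image of x^2: x^2 + 2x
image of x^3: x^3 + 3x^2 - 1
image of x^4: x^4 + 4x^3 - 4x + 1
image of x^5: x^5 + 5x^4 - 10x^2 + 5x + 2
image of x^6: x^6 + 6x^5 - 20x^3 + 15x^2 + 12x - 9
image of x^7: x^7 + 7x^6 - 35x^4 + 35x^3 + 42x^2 - 63x + 9
each image's coordinates form column j of the matrix

the matrix is [[1, 1, 0, -1, 1, 2, -9, 9]; [0, 1, 2, 0, -4, 5, 12, -63]; [0, 0, 1, 3, 0, -10, 15, 42]; [0, 0, 0, 1, 4, 0, -20, 35]; [0, 0, 0, 0, 1, 5, 0, -35]; [0, 0, 0, 0, 0, 1, 6, 0]; [0, 0, 0, 0, 0, 0, 1, 7]; [0, 0, 0, 0, 0, 0, 0, 1]] (rows listed top to bottom)


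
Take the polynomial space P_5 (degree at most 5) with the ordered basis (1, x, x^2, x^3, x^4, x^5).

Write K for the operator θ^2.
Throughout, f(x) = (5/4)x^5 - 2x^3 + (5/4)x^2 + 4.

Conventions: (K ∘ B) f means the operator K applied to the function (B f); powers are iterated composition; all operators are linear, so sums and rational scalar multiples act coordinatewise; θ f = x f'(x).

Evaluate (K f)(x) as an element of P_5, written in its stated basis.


θ f = (25/4)x^5 - 6x^3 + (5/2)x^2
θ θ f = (125/4)x^5 - 18x^3 + 5x^2

the result is g(x) = (125/4)x^5 - 18x^3 + 5x^2


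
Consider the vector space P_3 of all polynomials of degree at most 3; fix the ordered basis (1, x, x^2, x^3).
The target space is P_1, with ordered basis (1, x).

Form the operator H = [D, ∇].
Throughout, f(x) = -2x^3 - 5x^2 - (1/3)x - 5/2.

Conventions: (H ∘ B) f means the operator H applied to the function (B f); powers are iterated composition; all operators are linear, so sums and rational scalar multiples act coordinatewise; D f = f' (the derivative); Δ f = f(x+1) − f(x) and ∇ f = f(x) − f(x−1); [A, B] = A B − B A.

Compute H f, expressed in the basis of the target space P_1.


∇ f = -6x^2 - 4x + 8/3
D ∇ f = -12x - 4
D f = -6x^2 - 10x - 1/3
∇ D f = -12x - 4
[D, ∇] f = 0

the result is g(x) = 0


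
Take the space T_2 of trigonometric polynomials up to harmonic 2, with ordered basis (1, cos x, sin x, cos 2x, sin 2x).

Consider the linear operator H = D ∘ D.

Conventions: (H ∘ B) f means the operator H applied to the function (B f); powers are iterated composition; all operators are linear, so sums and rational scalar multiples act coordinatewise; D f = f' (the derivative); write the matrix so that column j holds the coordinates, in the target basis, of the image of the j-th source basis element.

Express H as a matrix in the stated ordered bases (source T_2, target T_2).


the matrix is [[0, 0, 0, 0, 0]; [0, -1, 0, 0, 0]; [0, 0, -1, 0, 0]; [0, 0, 0, -4, 0]; [0, 0, 0, 0, -4]] (rows listed top to bottom)

image of 1: 0
image of cos x: -cos x
image of sin x: -sin x
image of cos 2x: -4cos 2x
image of sin 2x: -4sin 2x
each image's coordinates form column j of the matrix


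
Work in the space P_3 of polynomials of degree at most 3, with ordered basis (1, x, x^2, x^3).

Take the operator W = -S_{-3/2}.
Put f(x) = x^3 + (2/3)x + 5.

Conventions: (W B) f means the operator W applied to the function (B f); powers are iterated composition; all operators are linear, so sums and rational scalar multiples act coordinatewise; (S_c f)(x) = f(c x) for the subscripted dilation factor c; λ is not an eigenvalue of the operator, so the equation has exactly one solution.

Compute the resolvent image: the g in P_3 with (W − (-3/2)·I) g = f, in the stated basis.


the result is g(x) = (8/39)x^3 + (2/9)x + 10

write g with unknown coordinates in the stated basis and equate coefficients in (W − (-3/2)·I) g = f
solving from the highest basis element down gives g = (8/39)x^3 + (2/9)x + 10
check: W g = (9/13)x^3 + (1/3)x - 10
so W g − (-3/2)·g = x^3 + (2/3)x + 5 = f ✓


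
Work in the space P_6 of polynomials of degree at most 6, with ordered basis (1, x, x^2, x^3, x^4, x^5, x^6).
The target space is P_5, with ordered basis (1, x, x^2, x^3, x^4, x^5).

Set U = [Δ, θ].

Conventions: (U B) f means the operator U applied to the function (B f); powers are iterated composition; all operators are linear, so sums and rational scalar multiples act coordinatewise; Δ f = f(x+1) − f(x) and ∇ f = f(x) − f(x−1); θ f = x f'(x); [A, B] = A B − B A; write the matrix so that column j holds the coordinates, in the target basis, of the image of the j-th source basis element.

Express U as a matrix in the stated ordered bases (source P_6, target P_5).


image of 1: 0
image of x: 1
image of x^2: 2x + 2
image of x^3: 3x^2 + 6x + 3
image of x^4: 4x^3 + 12x^2 + 12x + 4
image of x^5: 5x^4 + 20x^3 + 30x^2 + 20x + 5
image of x^6: 6x^5 + 30x^4 + 60x^3 + 60x^2 + 30x + 6
each image's coordinates form column j of the matrix

the matrix is [[0, 1, 2, 3, 4, 5, 6]; [0, 0, 2, 6, 12, 20, 30]; [0, 0, 0, 3, 12, 30, 60]; [0, 0, 0, 0, 4, 20, 60]; [0, 0, 0, 0, 0, 5, 30]; [0, 0, 0, 0, 0, 0, 6]] (rows listed top to bottom)


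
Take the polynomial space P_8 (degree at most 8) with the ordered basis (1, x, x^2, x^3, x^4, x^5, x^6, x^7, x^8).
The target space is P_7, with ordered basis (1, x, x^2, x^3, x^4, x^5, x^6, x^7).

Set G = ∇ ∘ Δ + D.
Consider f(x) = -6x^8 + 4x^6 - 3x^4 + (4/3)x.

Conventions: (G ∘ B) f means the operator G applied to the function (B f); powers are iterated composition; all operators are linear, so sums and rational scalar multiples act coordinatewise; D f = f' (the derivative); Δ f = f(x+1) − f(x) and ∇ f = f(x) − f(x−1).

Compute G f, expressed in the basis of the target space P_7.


g(x) = -48x^7 - 336x^6 + 24x^5 - 720x^4 - 12x^3 - 252x^2 - 26/3

Δ f = -48x^7 - 168x^6 - 312x^5 - 360x^4 - 268x^3 - 126x^2 - 36x - 11/3
∇ Δ f = -336x^6 - 720x^4 - 252x^2 - 10
D f = -48x^7 + 24x^5 - 12x^3 + 4/3
(∇ ∘ Δ + D) f = -48x^7 - 336x^6 + 24x^5 - 720x^4 - 12x^3 - 252x^2 - 26/3


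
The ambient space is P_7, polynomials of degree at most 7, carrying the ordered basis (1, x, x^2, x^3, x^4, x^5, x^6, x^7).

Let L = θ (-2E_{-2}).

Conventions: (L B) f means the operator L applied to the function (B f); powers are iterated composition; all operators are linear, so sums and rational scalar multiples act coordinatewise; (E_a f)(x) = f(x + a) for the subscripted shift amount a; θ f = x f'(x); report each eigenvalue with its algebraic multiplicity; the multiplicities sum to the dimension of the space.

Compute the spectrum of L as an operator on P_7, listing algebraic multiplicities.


λ = -14 (multiplicity 1), λ = -12 (multiplicity 1), λ = -10 (multiplicity 1), λ = -8 (multiplicity 1), λ = -6 (multiplicity 1), λ = -4 (multiplicity 1), λ = -2 (multiplicity 1), λ = 0 (multiplicity 1)

image of 1: 0
image of x: -2x
image of x^2: -4x^2 + 8x
image of x^3: -6x^3 + 24x^2 - 24x
image of x^4: -8x^4 + 48x^3 - 96x^2 + 64x
image of x^5: -10x^5 + 80x^4 - 240x^3 + 320x^2 - 160x
image of x^6: -12x^6 + 120x^5 - 480x^4 + 960x^3 - 960x^2 + 384x
image of x^7: -14x^7 + 168x^6 - 840x^5 + 2240x^4 - 3360x^3 + 2688x^2 - 896x
the matrix is upper triangular; its diagonal is (0, -2, -4, -6, -8, -10, -12, -14)
for a triangular matrix the eigenvalues are the diagonal entries, with algebraic multiplicity their repetition count


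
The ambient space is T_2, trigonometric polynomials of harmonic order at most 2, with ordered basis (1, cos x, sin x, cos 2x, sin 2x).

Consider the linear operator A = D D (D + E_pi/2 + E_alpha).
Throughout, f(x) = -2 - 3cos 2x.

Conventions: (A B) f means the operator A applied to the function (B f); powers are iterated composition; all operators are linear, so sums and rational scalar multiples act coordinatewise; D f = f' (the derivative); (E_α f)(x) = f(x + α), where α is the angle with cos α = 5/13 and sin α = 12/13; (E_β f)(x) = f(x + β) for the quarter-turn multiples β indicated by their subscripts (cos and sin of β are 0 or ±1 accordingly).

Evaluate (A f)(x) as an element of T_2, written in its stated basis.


the image equals g(x) = -(3456/169)cos 2x - (5496/169)sin 2x

D f = 6sin 2x
E_pi/2 f = -2 + 3cos 2x
E_alpha f = -2 + (357/169)cos 2x + (360/169)sin 2x
(D + E_pi/2 + E_alpha) f = -4 + (864/169)cos 2x + (1374/169)sin 2x
D (D + E_pi/2 + E_alpha) f = (2748/169)cos 2x - (1728/169)sin 2x
D D (D + E_pi/2 + E_alpha) f = -(3456/169)cos 2x - (5496/169)sin 2x


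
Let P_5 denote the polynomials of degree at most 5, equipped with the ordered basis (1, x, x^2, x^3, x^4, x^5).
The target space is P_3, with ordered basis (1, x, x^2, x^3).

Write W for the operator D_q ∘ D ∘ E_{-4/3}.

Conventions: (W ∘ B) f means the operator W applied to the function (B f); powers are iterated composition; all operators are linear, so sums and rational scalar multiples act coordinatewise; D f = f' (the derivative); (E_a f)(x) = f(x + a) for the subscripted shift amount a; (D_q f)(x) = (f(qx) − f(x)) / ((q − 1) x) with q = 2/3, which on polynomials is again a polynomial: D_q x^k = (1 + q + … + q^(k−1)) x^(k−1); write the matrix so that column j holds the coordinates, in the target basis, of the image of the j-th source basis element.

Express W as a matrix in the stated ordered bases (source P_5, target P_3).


image of 1: 0
image of x: 0
image of x^2: 2
image of x^3: 5x - 8
image of x^4: (76/9)x^2 - (80/3)x + 64/3
image of x^5: (325/27)x^3 - (1520/27)x^2 + (800/9)x - 1280/27
each image's coordinates form column j of the matrix

the matrix is [[0, 0, 2, -8, 64/3, -1280/27]; [0, 0, 0, 5, -80/3, 800/9]; [0, 0, 0, 0, 76/9, -1520/27]; [0, 0, 0, 0, 0, 325/27]] (rows listed top to bottom)


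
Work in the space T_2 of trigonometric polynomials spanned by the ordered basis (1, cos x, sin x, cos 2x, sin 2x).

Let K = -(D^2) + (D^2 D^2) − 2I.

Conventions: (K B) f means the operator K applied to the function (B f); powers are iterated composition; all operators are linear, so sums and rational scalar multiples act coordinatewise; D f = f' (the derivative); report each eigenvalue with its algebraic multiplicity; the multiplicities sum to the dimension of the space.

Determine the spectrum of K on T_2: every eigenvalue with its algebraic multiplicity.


image of 1: -2
image of cos x: 0
image of sin x: 0
image of cos 2x: 18cos 2x
image of sin 2x: 18sin 2x
the matrix is diagonal; its diagonal is (-2, 0, 0, 18, 18)
for a triangular matrix the eigenvalues are the diagonal entries, with algebraic multiplicity their repetition count

λ = -2 (multiplicity 1), λ = 0 (multiplicity 2), λ = 18 (multiplicity 2)


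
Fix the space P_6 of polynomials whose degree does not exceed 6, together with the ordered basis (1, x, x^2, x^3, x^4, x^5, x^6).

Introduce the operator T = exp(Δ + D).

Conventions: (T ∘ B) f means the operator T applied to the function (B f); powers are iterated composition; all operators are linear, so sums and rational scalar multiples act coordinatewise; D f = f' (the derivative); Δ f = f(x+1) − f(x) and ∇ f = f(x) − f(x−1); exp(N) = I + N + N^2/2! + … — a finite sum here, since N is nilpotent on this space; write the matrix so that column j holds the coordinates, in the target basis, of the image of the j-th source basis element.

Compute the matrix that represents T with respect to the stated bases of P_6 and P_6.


image of 1: 1
image of x: x + 2
image of x^2: x^2 + 4x + 5
image of x^3: x^3 + 6x^2 + 15x + 15
image of x^4: x^4 + 8x^3 + 30x^2 + 60x + 52
image of x^5: x^5 + 10x^4 + 50x^3 + 150x^2 + 260x + 203
image of x^6: x^6 + 12x^5 + 75x^4 + 300x^3 + 780x^2 + 1218x + 877
each image's coordinates form column j of the matrix

the matrix is [[1, 2, 5, 15, 52, 203, 877]; [0, 1, 4, 15, 60, 260, 1218]; [0, 0, 1, 6, 30, 150, 780]; [0, 0, 0, 1, 8, 50, 300]; [0, 0, 0, 0, 1, 10, 75]; [0, 0, 0, 0, 0, 1, 12]; [0, 0, 0, 0, 0, 0, 1]] (rows listed top to bottom)


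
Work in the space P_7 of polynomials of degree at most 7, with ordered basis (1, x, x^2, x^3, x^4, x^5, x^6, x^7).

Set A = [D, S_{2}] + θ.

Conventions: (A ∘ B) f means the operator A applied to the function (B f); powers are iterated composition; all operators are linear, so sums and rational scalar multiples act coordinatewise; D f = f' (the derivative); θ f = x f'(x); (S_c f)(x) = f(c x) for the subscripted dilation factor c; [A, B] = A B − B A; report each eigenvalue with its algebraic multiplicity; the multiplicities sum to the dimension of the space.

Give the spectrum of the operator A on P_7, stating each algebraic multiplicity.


image of 1: 0
image of x: x + 1
image of x^2: 2x^2 + 4x
image of x^3: 3x^3 + 12x^2
image of x^4: 4x^4 + 32x^3
image of x^5: 5x^5 + 80x^4
image of x^6: 6x^6 + 192x^5
image of x^7: 7x^7 + 448x^6
the matrix is upper triangular; its diagonal is (0, 1, 2, 3, 4, 5, 6, 7)
for a triangular matrix the eigenvalues are the diagonal entries, with algebraic multiplicity their repetition count

λ = 0 (multiplicity 1), λ = 1 (multiplicity 1), λ = 2 (multiplicity 1), λ = 3 (multiplicity 1), λ = 4 (multiplicity 1), λ = 5 (multiplicity 1), λ = 6 (multiplicity 1), λ = 7 (multiplicity 1)


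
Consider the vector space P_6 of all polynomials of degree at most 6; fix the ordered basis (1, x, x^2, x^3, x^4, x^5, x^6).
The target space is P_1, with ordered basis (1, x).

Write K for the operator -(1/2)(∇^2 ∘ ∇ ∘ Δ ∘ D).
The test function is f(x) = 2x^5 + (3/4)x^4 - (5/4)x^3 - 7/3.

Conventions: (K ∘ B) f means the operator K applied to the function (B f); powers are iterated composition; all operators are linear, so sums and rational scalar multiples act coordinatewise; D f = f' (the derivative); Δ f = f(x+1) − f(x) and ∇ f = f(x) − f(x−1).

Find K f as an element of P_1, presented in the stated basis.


D f = 10x^4 + 3x^3 - (15/4)x^2
Δ D f = 40x^3 + 69x^2 + (83/2)x + 37/4
∇ Δ D f = 120x^2 + 18x + 25/2
∇ (∇ ∘ Δ ∘ D) f = 240x - 102
∇ ∇ (∇ ∘ Δ ∘ D) f = 240
(-(1/2)(∇^2 ∘ ∇ ∘ Δ ∘ D)) f = -120

g(x) = -120


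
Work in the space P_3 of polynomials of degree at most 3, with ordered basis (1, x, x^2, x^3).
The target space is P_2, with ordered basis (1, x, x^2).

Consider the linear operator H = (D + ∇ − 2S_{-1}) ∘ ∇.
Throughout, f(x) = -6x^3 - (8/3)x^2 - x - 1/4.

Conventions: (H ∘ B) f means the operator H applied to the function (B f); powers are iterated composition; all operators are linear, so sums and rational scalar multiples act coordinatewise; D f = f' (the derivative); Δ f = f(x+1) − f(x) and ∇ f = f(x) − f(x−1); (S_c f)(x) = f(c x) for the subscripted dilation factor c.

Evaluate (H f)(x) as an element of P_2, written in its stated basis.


∇ f = -18x^2 + (38/3)x - 13/3
D ∇ f = -36x + 38/3
∇ ∇ f = -36x + 92/3
S_{-1} ∇ f = -18x^2 - (38/3)x - 13/3
(-2S_{-1}) ∇ f = 36x^2 + (76/3)x + 26/3
(D + ∇ − 2S_{-1}) ∇ f = 36x^2 - (140/3)x + 52

the image equals g(x) = 36x^2 - (140/3)x + 52


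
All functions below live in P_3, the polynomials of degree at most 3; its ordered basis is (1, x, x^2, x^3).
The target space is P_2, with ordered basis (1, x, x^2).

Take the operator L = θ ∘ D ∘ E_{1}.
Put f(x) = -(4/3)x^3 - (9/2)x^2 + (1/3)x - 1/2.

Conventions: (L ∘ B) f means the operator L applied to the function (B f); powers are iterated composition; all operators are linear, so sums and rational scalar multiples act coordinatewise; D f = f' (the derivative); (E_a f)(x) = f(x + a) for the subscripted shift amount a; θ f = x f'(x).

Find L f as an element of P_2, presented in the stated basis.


the result is g(x) = -8x^2 - 17x

E_{1} f = -(4/3)x^3 - (17/2)x^2 - (38/3)x - 6
D E_{1} f = -4x^2 - 17x - 38/3
θ D E_{1} f = -8x^2 - 17x


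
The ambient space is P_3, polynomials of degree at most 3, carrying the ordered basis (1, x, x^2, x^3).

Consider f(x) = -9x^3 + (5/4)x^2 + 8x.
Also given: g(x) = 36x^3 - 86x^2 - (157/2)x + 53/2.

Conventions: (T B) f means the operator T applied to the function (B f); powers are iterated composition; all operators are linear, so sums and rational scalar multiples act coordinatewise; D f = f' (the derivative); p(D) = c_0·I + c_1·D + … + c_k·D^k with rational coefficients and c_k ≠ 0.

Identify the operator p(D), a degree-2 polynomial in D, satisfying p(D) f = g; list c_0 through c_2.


c_0 = -4, c_1 = 3, c_2 = 1

D^0 f = -9x^3 + (5/4)x^2 + 8x
D^1 f = -27x^2 + (5/2)x + 8
D^2 f = -54x + 5/2
matching coefficients of g against c_0 f + c_1 Df + … from the top degree down determines the c_i
solution: c_0 = -4, c_1 = 3, c_2 = 1


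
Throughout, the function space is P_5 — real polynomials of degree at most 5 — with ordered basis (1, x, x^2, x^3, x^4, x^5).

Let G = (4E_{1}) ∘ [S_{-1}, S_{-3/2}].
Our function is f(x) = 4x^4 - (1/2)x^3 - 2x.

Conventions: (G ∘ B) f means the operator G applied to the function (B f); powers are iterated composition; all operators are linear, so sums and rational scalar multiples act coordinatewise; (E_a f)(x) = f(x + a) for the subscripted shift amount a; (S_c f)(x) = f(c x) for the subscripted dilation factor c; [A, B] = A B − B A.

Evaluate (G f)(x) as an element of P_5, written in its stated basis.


the result is g(x) = 0

S_{-3/2} f = (81/4)x^4 + (27/16)x^3 + 3x
S_{-1} S_{-3/2} f = (81/4)x^4 - (27/16)x^3 - 3x
S_{-1} f = 4x^4 + (1/2)x^3 + 2x
S_{-3/2} S_{-1} f = (81/4)x^4 - (27/16)x^3 - 3x
[S_{-1}, S_{-3/2}] f = 0
E_{1} [S_{-1}, S_{-3/2}] f = 0
(4E_{1}) [S_{-1}, S_{-3/2}] f = 0


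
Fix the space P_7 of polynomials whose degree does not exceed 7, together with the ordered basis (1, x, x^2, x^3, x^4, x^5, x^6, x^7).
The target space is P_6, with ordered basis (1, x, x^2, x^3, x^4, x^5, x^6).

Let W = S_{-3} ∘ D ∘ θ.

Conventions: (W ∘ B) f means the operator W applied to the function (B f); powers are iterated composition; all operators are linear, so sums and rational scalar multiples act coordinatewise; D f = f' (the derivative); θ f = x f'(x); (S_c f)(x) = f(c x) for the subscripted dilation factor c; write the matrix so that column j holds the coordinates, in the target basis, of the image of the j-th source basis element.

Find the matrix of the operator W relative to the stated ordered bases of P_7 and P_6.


the matrix is [[0, 1, 0, 0, 0, 0, 0, 0]; [0, 0, -12, 0, 0, 0, 0, 0]; [0, 0, 0, 81, 0, 0, 0, 0]; [0, 0, 0, 0, -432, 0, 0, 0]; [0, 0, 0, 0, 0, 2025, 0, 0]; [0, 0, 0, 0, 0, 0, -8748, 0]; [0, 0, 0, 0, 0, 0, 0, 35721]] (rows listed top to bottom)

image of 1: 0
image of x: 1
image of x^2: -12x
image of x^3: 81x^2
image of x^4: -432x^3
image of x^5: 2025x^4
image of x^6: -8748x^5
image of x^7: 35721x^6
each image's coordinates form column j of the matrix


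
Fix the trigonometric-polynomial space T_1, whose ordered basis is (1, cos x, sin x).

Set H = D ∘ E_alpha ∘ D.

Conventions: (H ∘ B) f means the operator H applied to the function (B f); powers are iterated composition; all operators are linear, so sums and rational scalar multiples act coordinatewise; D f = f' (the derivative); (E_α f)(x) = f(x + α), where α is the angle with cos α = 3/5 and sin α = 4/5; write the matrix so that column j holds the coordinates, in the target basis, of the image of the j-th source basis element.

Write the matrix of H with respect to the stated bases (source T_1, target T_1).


the matrix is [[0, 0, 0]; [0, -3/5, -4/5]; [0, 4/5, -3/5]] (rows listed top to bottom)

image of 1: 0
image of cos x: -(3/5)cos x + (4/5)sin x
image of sin x: -(4/5)cos x - (3/5)sin x
each image's coordinates form column j of the matrix
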